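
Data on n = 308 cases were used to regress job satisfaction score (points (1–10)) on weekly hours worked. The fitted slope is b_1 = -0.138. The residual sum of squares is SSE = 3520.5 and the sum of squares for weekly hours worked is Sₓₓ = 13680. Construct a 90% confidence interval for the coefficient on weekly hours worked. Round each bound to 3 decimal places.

(-0.186, -0.090)

MSE = SSE/(n − 2) = 3520.5/306 = 11.5049.
SE(b_1) = √(MSE/Sₓₓ) = √(11.5049/13680) = 0.029.
df = n − 2 = 306.
t* = t_{0.05, 306} = 1.649848.
Margin = t* × SE = 1.649848 × 0.029 = 0.04785.
CI: -0.138 ± 0.04785 → (-0.186, -0.090).
With 90% confidence, each one-unit increase in weekly hours worked is associated with a change of between -0.186 and -0.090 points (1–10) in job satisfaction score.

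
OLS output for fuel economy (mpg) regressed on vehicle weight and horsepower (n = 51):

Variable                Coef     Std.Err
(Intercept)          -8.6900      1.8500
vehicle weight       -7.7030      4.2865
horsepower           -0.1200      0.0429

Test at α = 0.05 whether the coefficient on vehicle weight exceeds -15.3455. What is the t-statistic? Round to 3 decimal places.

t = 1.783

Read off: b = -7.7030, SE = 4.2865 for vehicle weight.
H₀: β₁ = -15.3455 vs H₁: β₁ > -15.3455.
t = (-7.7030 − (-15.3455)) / 4.2865 = 1.783.
df = n − k − 1 = 51 − 2 − 1 = 48.
One-sided p ≈ 0.0405, which is < 0.05, so reject H₀.
There is evidence that the true slope on vehicle weight exceeds -15.3455 mpg per unit, holding the other predictors fixed.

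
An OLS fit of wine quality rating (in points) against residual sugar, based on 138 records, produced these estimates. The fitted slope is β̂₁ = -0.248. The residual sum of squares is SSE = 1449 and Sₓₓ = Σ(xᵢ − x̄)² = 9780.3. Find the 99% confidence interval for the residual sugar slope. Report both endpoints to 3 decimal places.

MSE = SSE/(n − 2) = 1449/136 = 10.6544.
SE(β̂₁) = √(MSE/Sₓₓ) = √(10.6544/9780.3) = 0.0330057.
df = n − 2 = 136.
t* = t_{0.005, 136} = 2.612463.
Margin = t* × SE = 2.612463 × 0.0330057 = 0.08623.
CI: -0.248 ± 0.08623 → (-0.334, -0.162).
With 99% confidence, each one-unit increase in residual sugar is associated with a change of between -0.334 and -0.162 points in wine quality rating.

(-0.334, -0.162)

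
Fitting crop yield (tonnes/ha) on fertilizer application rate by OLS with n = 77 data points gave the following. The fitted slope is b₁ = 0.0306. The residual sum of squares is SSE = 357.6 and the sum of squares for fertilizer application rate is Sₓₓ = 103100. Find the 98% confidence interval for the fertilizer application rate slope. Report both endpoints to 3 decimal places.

(0.014, 0.047)

MSE = SSE/(n − 2) = 357.6/75 = 4.768.
SE(b₁) = √(MSE/Sₓₓ) = √(4.768/103100) = 0.00680047.
df = n − 2 = 75.
t* = t_{0.01, 75} = 2.377102.
Margin = t* × SE = 2.377102 × 0.00680047 = 0.01617.
CI: 0.0306 ± 0.01617 → (0.014, 0.047).
With 98% confidence, each one-unit increase in fertilizer application rate is associated with a change of between 0.014 and 0.047 tonnes/ha in crop yield.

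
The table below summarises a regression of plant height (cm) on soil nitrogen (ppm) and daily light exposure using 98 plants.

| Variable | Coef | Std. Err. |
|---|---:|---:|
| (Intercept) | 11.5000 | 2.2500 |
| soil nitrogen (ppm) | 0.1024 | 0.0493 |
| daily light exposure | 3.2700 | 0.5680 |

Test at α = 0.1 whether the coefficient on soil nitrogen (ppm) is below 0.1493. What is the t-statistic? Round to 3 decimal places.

t = -0.951

Read off: b = 0.1024, SE = 0.0493 for soil nitrogen (ppm).
H₀: β₁ = 0.1493 vs H₁: β₁ < 0.1493.
t = (0.1024 − 0.1493) / 0.0493 = -0.951.
df = n − k − 1 = 98 − 2 − 1 = 95.
One-sided p ≈ 0.1719, which is ≥ 0.1, so fail to reject H₀.
The data do not give significant evidence that the true slope on soil nitrogen (ppm) is below 0.1493 cm per unit, holding the other predictors fixed.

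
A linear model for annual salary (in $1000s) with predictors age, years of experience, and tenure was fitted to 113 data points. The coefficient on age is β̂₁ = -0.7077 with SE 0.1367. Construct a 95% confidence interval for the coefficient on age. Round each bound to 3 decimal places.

df = n − k − 1 = 113 − 3 − 1 = 109.
t* = t_{0.025, 109} = 1.981967.
Margin = t* × SE = 1.981967 × 0.1367 = 0.27093.
CI: -0.7077 ± 0.27093 → (-0.979, -0.437).
With 95% confidence, each one-unit increase in age is associated with a change of between -0.979 and -0.437 $1000s in annual salary, holding the other predictors fixed.

(-0.979, -0.437)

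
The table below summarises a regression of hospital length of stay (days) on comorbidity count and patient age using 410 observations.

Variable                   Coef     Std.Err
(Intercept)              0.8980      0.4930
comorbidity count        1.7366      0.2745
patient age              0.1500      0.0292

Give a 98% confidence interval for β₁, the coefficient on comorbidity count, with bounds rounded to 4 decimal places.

(1.0955, 2.3777)

Read off: b = 1.7366, SE = 0.2745 for comorbidity count.
df = n − k − 1 = 410 − 2 − 1 = 407.
t* = t_{0.01, 407} = 2.335545.
Margin = t* × SE = 2.335545 × 0.2745 = 0.641107.
CI: 1.7366 ± 0.641107 → (1.0955, 2.3777).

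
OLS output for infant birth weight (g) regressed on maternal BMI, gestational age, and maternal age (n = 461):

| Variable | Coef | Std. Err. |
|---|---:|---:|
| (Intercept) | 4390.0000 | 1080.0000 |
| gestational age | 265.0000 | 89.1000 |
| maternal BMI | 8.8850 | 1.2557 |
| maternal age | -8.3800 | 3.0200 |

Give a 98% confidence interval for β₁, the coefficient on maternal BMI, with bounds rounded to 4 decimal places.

Read off: b = 8.8850, SE = 1.2557 for maternal BMI.
df = n − k − 1 = 461 − 3 − 1 = 457.
t* = t_{0.01, 457} = 2.334535.
Margin = t* × SE = 2.334535 × 1.2557 = 2.931476.
CI: 8.8850 ± 2.931476 → (5.9535, 11.8165).

(5.9535, 11.8165)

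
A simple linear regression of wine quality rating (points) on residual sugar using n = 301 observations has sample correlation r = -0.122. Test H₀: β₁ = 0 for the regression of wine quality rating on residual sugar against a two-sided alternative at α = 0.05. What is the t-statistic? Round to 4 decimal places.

t = -2.1255

t = r·√(n − 2)/√(1 − r²) = -0.122·√299/√0.985116 = -2.1255.
df = n − 2 = 299.
Two-sided p ≈ 0.0344, which is < 0.05, so reject H₀.
There is evidence of a linear association between residual sugar and wine quality rating.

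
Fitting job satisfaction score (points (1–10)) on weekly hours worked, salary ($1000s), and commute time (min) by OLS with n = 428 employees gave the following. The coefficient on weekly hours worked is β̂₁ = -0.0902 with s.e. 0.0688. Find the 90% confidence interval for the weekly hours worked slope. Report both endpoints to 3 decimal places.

(-0.204, 0.023)

df = n − k − 1 = 428 − 3 − 1 = 424.
t* = t_{0.05, 424} = 1.648455.
Margin = t* × SE = 1.648455 × 0.0688 = 0.11341.
CI: -0.0902 ± 0.11341 → (-0.204, 0.023).
With 90% confidence, each one-unit increase in weekly hours worked is associated with a change of between -0.204 and 0.023 points (1–10) in job satisfaction score, holding the other predictors fixed.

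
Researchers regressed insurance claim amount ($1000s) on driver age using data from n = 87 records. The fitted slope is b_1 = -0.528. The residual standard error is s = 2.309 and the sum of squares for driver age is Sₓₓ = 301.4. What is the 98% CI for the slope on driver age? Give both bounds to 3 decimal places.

SE(b_1) = s/√Sₓₓ = 2.309/√301.4 = 0.133.
df = n − 2 = 85.
t* = t_{0.01, 85} = 2.371022.
Margin = t* × SE = 2.371022 × 0.133 = 0.31535.
CI: -0.528 ± 0.31535 → (-0.843, -0.213).
With 98% confidence, each one-unit increase in driver age is associated with a change of between -0.843 and -0.213 $1000s in insurance claim amount.

(-0.843, -0.213)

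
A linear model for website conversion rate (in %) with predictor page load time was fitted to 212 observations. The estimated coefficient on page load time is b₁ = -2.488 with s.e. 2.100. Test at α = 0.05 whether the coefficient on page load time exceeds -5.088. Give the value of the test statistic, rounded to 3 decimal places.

H₀: β₁ = -5.088 vs H₁: β₁ > -5.088.
t = (b₁ − β₁⁰)/SE = (-2.488 − (-5.088)) / 2.100 = 1.238.
df = n − 2 = 212 − 2 = 210.
One-sided p ≈ 0.1085, which is ≥ 0.05, so fail to reject H₀.
The data do not give significant evidence that the true slope on page load time exceeds -5.088 % per unit.

t = 1.238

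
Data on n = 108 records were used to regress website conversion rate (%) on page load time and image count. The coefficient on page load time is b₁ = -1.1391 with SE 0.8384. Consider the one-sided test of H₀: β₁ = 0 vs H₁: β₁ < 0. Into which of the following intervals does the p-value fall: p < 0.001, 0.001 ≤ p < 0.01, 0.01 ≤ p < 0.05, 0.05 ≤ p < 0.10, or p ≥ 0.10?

t = -1.1391 / 0.8384 = -1.359.
df = n − k − 1 = 108 − 2 − 1 = 105.
One-sided p = P(T_{105} < t) ≈ 0.0886.
So 0.05 ≤ p < 0.10.

0.05 ≤ p < 0.10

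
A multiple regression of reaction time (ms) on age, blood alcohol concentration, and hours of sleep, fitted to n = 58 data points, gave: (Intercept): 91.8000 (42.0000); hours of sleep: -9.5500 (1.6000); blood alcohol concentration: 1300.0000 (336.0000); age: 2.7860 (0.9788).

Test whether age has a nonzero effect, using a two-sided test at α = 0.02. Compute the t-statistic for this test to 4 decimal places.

Read off: b = 2.7860, SE = 0.9788 for age.
H₀: β₁ = 0 vs H₁: β₁ ≠ 0.
t = 2.7860 / 0.9788 = 2.8463.
df = n − k − 1 = 58 − 3 − 1 = 54.
Two-sided p ≈ 0.0062, which is < 0.02, so reject H₀.
There is evidence that age is associated with reaction time, holding the other predictors fixed.

t = 2.8463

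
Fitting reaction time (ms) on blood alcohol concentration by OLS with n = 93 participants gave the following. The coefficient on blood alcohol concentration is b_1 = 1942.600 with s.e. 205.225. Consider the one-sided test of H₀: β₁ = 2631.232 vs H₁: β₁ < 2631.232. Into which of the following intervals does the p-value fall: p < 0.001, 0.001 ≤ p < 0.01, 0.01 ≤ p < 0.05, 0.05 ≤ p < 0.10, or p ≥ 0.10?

p < 0.001

t = (1942.600 − 2631.232) / 205.225 = -3.355.
df = n − 2 = 93 − 2 = 91.
One-sided p = P(T_{91} < t) ≈ 0.0006.
So p < 0.001.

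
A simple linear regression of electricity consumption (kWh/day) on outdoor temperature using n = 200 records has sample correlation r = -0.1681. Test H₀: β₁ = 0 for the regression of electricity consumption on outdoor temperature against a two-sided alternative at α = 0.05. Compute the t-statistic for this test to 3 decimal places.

t = r·√(n − 2)/√(1 − r²) = -0.1681·√198/√0.971742 = -2.400.
df = n − 2 = 198.
Two-sided p ≈ 0.0173, which is < 0.05, so reject H₀.
There is evidence of a linear association between outdoor temperature and electricity consumption.

t = -2.400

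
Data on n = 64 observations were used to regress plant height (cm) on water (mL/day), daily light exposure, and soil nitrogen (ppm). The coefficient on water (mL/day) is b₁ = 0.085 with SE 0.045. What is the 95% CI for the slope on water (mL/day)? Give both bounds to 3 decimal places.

df = n − k − 1 = 64 − 3 − 1 = 60.
t* = t_{0.025, 60} = 2.000298.
Margin = t* × SE = 2.000298 × 0.045 = 0.09001.
CI: 0.085 ± 0.09001 → (-0.005, 0.175).
With 95% confidence, each one-unit increase in water (mL/day) is associated with a change of between -0.005 and 0.175 cm in plant height, holding the other predictors fixed.

(-0.005, 0.175)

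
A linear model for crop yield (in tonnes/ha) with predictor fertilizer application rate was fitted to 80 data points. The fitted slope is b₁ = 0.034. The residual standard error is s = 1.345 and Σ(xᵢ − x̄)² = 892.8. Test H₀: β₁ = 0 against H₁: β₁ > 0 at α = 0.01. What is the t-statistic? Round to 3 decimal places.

t = 0.755

SE(b₁) = s/√Sₓₓ = 1.345/√892.8 = 0.0450137.
t = 0.034 / 0.0450137 = 0.755.
df = n − 2 = 78.
One-sided p ≈ 0.2262, which is ≥ 0.01, so fail to reject H₀.
The data do not give significant evidence that the true slope on fertilizer application rate is positive.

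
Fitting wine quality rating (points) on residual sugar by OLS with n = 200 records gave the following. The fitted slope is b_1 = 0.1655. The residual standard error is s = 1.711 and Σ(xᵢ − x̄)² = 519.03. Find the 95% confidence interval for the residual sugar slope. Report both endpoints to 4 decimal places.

SE(b_1) = s/√Sₓₓ = 1.711/√519.03 = 0.0751024.
df = n − 2 = 198.
t* = t_{0.025, 198} = 1.972017.
Margin = t* × SE = 1.972017 × 0.0751024 = 0.148103.
CI: 0.1655 ± 0.148103 → (0.0174, 0.3136).
With 95% confidence, each one-unit increase in residual sugar is associated with a change of between 0.0174 and 0.3136 points in wine quality rating.

(0.0174, 0.3136)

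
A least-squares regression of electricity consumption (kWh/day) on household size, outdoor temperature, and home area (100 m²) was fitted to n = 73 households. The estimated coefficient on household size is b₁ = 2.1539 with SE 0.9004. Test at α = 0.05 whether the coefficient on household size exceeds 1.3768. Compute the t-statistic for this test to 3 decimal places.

t = 0.863

H₀: β₁ = 1.3768 vs H₁: β₁ > 1.3768.
t = (b₁ − β₁⁰)/SE = (2.1539 − 1.3768) / 0.9004 = 0.863.
df = n − k − 1 = 73 − 3 − 1 = 69.
One-sided p ≈ 0.1955, which is ≥ 0.05, so fail to reject H₀.
The data do not give significant evidence that the true slope on household size exceeds 1.3768 kWh/day per unit, holding the other predictors fixed.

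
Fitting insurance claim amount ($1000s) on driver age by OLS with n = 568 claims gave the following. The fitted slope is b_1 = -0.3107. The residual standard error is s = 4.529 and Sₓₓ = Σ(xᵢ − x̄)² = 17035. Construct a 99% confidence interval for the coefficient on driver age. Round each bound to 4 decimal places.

(-0.4004, -0.2210)

SE(b_1) = s/√Sₓₓ = 4.529/√17035 = 0.0347001.
df = n − 2 = 566.
t* = t_{0.005, 566} = 2.584543.
Margin = t* × SE = 2.584543 × 0.0347001 = 0.089684.
CI: -0.3107 ± 0.089684 → (-0.4004, -0.2210).
With 99% confidence, each one-unit increase in driver age is associated with a change of between -0.4004 and -0.2210 $1000s in insurance claim amount.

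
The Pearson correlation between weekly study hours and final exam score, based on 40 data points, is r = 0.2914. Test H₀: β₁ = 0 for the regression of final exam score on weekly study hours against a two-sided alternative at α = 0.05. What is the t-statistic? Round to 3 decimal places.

t = 1.878

t = r·√(n − 2)/√(1 − r²) = 0.2914·√38/√0.915086 = 1.878.
df = n − 2 = 38.
Two-sided p ≈ 0.0681, which is ≥ 0.05, so fail to reject H₀.
The data do not give significant evidence of a linear association between weekly study hours and final exam score.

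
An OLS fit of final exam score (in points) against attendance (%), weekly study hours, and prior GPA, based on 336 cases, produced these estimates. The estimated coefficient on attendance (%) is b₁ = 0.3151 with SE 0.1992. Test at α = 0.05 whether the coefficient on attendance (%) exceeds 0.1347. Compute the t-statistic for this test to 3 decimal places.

t = 0.906

H₀: β₁ = 0.1347 vs H₁: β₁ > 0.1347.
t = (b₁ − β₁⁰)/SE = (0.3151 − 0.1347) / 0.1992 = 0.906.
df = n − k − 1 = 336 − 3 − 1 = 332.
One-sided p ≈ 0.1829, which is ≥ 0.05, so fail to reject H₀.
The data do not give significant evidence that the true slope on attendance (%) exceeds 0.1347 points per unit, holding the other predictors fixed.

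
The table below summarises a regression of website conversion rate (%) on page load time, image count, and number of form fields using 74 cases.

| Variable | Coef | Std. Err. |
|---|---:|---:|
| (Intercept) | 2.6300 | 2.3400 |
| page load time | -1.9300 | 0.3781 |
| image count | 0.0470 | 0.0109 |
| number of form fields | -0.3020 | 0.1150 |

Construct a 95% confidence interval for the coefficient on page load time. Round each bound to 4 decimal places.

Read off: b = -1.9300, SE = 0.3781 for page load time.
df = n − k − 1 = 74 − 3 − 1 = 70.
t* = t_{0.025, 70} = 1.994437.
Margin = t* × SE = 1.994437 × 0.3781 = 0.754097.
CI: -1.9300 ± 0.754097 → (-2.6841, -1.1759).

(-2.6841, -1.1759)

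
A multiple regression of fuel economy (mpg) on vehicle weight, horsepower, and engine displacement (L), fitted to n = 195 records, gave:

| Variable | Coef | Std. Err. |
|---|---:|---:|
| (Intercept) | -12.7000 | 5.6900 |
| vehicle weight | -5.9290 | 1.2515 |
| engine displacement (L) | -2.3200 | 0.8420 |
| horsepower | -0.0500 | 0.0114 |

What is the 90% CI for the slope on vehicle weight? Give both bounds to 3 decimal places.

(-7.998, -3.860)

Read off: b = -5.9290, SE = 1.2515 for vehicle weight.
df = n − k − 1 = 195 − 3 − 1 = 191.
t* = t_{0.05, 191} = 1.652871.
Margin = t* × SE = 1.652871 × 1.2515 = 2.06857.
CI: -5.9290 ± 2.06857 → (-7.998, -3.860).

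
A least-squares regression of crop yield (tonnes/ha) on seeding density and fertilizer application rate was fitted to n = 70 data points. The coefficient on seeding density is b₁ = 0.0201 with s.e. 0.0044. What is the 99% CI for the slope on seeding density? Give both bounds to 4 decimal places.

(0.0084, 0.0318)

df = n − k − 1 = 70 − 2 − 1 = 67.
t* = t_{0.005, 67} = 2.65122.
Margin = t* × SE = 2.65122 × 0.0044 = 0.011665.
CI: 0.0201 ± 0.011665 → (0.0084, 0.0318).
With 99% confidence, each one-unit increase in seeding density is associated with a change of between 0.0084 and 0.0318 tonnes/ha in crop yield, holding the other predictors fixed.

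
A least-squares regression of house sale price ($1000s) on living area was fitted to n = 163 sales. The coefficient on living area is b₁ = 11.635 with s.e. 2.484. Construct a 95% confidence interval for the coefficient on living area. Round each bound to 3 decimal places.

(6.730, 16.540)

df = n − 2 = 163 − 2 = 161.
t* = t_{0.025, 161} = 1.974808.
Margin = t* × SE = 1.974808 × 2.484 = 4.90542.
CI: 11.635 ± 4.90542 → (6.730, 16.540).
With 95% confidence, each one-unit increase in living area is associated with a change of between 6.730 and 16.540 $1000s in house sale price.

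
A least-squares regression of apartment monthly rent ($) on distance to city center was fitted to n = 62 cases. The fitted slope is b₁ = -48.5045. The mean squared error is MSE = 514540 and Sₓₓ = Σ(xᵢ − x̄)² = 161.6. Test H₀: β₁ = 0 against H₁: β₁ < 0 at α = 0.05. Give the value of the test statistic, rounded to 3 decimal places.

SE(b₁) = √(MSE/Sₓₓ) = √(514540/161.6) = 56.4273.
t = -48.5045 / 56.4273 = -0.860.
df = n − 2 = 60.
One-sided p ≈ 0.1967, which is ≥ 0.05, so fail to reject H₀.
The data do not give significant evidence that the true slope on distance to city center is negative.

t = -0.860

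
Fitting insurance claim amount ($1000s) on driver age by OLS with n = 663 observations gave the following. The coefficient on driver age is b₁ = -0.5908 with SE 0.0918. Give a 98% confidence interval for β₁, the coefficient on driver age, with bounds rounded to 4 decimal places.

df = n − 2 = 663 − 2 = 661.
t* = t_{0.01, 661} = 2.332003.
Margin = t* × SE = 2.332003 × 0.0918 = 0.214078.
CI: -0.5908 ± 0.214078 → (-0.8049, -0.3767).
With 98% confidence, each one-unit increase in driver age is associated with a change of between -0.8049 and -0.3767 $1000s in insurance claim amount.

(-0.8049, -0.3767)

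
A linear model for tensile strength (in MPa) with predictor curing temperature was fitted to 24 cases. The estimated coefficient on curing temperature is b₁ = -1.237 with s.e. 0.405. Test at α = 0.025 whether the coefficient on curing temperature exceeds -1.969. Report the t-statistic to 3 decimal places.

t = 1.807

H₀: β₁ = -1.969 vs H₁: β₁ > -1.969.
t = (b₁ − β₁⁰)/SE = (-1.237 − (-1.969)) / 0.405 = 1.807.
df = n − 2 = 24 − 2 = 22.
One-sided p ≈ 0.0422, which is ≥ 0.025, so fail to reject H₀.
The data do not give significant evidence that the true slope on curing temperature exceeds -1.969 MPa per unit.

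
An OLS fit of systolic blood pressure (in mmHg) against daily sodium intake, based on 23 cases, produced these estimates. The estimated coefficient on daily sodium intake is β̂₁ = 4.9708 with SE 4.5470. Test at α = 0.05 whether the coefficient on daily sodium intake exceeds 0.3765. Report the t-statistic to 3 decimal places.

H₀: β₁ = 0.3765 vs H₁: β₁ > 0.3765.
t = (β̂₁ − β₁⁰)/SE = (4.9708 − 0.3765) / 4.5470 = 1.010.
df = n − 2 = 23 − 2 = 21.
One-sided p ≈ 0.1619, which is ≥ 0.05, so fail to reject H₀.
The data do not give significant evidence that the true slope on daily sodium intake exceeds 0.3765 mmHg per unit.

t = 1.010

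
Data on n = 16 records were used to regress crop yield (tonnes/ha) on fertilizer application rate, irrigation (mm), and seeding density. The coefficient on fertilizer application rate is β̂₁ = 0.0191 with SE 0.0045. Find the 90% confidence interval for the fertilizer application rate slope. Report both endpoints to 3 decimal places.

df = n − k − 1 = 16 − 3 − 1 = 12.
t* = t_{0.05, 12} = 1.782288.
Margin = t* × SE = 1.782288 × 0.0045 = 0.00802.
CI: 0.0191 ± 0.00802 → (0.011, 0.027).
With 90% confidence, each one-unit increase in fertilizer application rate is associated with a change of between 0.011 and 0.027 tonnes/ha in crop yield, holding the other predictors fixed.

(0.011, 0.027)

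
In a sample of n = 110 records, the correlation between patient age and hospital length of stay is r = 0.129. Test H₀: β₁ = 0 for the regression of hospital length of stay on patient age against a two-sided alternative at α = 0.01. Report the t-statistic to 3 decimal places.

t = r·√(n − 2)/√(1 − r²) = 0.129·√108/√0.983359 = 1.352.
df = n − 2 = 108.
Two-sided p ≈ 0.1792, which is ≥ 0.01, so fail to reject H₀.
The data do not give significant evidence of a linear association between patient age and hospital length of stay.

t = 1.352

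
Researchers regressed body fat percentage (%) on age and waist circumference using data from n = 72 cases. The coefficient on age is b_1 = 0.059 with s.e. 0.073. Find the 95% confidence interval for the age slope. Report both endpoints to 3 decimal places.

(-0.087, 0.205)

df = n − k − 1 = 72 − 2 − 1 = 69.
t* = t_{0.025, 69} = 1.994945.
Margin = t* × SE = 1.994945 × 0.073 = 0.14563.
CI: 0.059 ± 0.14563 → (-0.087, 0.205).
With 95% confidence, each one-unit increase in age is associated with a change of between -0.087 and 0.205 % in body fat percentage, holding the other predictors fixed.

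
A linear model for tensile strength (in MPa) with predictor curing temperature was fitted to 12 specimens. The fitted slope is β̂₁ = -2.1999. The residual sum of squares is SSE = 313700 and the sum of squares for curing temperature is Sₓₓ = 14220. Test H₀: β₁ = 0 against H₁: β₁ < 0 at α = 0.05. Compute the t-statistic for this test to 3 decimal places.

MSE = SSE/(n − 2) = 313700/10 = 31370.
SE(β̂₁) = √(MSE/Sₓₓ) = √(31370/14220) = 1.48528.
t = -2.1999 / 1.48528 = -1.481.
df = n − 2 = 10.
One-sided p ≈ 0.0847, which is ≥ 0.05, so fail to reject H₀.
The data do not give significant evidence that the true slope on curing temperature is negative.

t = -1.481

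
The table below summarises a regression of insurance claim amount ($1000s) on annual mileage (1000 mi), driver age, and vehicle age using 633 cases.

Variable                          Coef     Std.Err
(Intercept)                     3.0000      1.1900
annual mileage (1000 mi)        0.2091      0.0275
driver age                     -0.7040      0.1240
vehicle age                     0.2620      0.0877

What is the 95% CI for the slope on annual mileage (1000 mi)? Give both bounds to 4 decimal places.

Read off: b = 0.2091, SE = 0.0275 for annual mileage (1000 mi).
df = n − k − 1 = 633 − 3 − 1 = 629.
t* = t_{0.025, 629} = 1.963743.
Margin = t* × SE = 1.963743 × 0.0275 = 0.054003.
CI: 0.2091 ± 0.054003 → (0.1551, 0.2631).

(0.1551, 0.2631)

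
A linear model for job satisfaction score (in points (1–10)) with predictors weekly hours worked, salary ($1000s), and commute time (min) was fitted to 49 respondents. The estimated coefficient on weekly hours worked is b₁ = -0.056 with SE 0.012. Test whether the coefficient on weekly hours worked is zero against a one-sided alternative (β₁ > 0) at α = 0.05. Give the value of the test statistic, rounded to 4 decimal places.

t = -4.6667

H₀: β₁ = 0 vs H₁: β₁ > 0.
t = (b₁ − β₁⁰)/SE = -0.056 / 0.012 = -4.6667.
df = n − k − 1 = 49 − 3 − 1 = 45.
One-sided p ≈ 1.0000, which is ≥ 0.05, so fail to reject H₀.
The data do not give significant evidence that the true slope on weekly hours worked is positive, holding the other predictors fixed.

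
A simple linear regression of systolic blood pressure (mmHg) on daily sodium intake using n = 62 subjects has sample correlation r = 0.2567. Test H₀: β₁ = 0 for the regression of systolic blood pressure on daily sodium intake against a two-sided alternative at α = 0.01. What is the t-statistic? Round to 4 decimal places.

t = 2.0573

t = r·√(n − 2)/√(1 − r²) = 0.2567·√60/√0.934105 = 2.0573.
df = n − 2 = 60.
Two-sided p ≈ 0.0440, which is ≥ 0.01, so fail to reject H₀.
The data do not give significant evidence of a linear association between daily sodium intake and systolic blood pressure.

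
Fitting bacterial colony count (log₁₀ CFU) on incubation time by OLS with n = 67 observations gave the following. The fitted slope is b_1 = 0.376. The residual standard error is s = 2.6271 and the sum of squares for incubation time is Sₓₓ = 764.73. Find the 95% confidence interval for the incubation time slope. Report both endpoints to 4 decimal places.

(0.1863, 0.5657)

SE(b_1) = s/√Sₓₓ = 2.6271/√764.73 = 0.0949998.
df = n − 2 = 65.
t* = t_{0.025, 65} = 1.997138.
Margin = t* × SE = 1.997138 × 0.0949998 = 0.189728.
CI: 0.376 ± 0.189728 → (0.1863, 0.5657).
With 95% confidence, each one-unit increase in incubation time is associated with a change of between 0.1863 and 0.5657 log₁₀ CFU in bacterial colony count.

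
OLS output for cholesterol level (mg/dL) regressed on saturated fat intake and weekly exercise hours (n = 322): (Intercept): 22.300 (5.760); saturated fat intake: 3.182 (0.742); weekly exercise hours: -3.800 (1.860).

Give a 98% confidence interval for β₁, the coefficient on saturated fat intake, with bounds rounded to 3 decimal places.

(1.447, 4.917)

Read off: b = 3.182, SE = 0.742 for saturated fat intake.
df = n − k − 1 = 322 − 2 − 1 = 319.
t* = t_{0.01, 319} = 2.338094.
Margin = t* × SE = 2.338094 × 0.742 = 1.73487.
CI: 3.182 ± 1.73487 → (1.447, 4.917).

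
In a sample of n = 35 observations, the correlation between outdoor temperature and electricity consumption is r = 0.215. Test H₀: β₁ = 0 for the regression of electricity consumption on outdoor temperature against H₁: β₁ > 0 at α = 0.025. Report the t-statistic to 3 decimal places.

t = r·√(n − 2)/√(1 − r²) = 0.215·√33/√0.953775 = 1.265.
df = n − 2 = 33.
One-sided p ≈ 0.1074, which is ≥ 0.025, so fail to reject H₀.
The data do not give significant evidence of a linear association between outdoor temperature and electricity consumption.

t = 1.265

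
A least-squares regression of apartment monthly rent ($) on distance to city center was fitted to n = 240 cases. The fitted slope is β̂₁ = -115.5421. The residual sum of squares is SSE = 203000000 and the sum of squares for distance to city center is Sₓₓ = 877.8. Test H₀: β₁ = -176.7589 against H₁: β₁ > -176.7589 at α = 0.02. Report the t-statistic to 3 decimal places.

MSE = SSE/(n − 2) = 203000000/238 = 852941.
SE(β̂₁) = √(MSE/Sₓₓ) = √(852941/877.8) = 31.1718.
t = (-115.5421 − (-176.7589)) / 31.1718 = 1.964.
df = n − 2 = 238.
One-sided p ≈ 0.0254, which is ≥ 0.02, so fail to reject H₀.
The data do not give significant evidence that the true slope on distance to city center exceeds -176.7589 $ per unit.

t = 1.964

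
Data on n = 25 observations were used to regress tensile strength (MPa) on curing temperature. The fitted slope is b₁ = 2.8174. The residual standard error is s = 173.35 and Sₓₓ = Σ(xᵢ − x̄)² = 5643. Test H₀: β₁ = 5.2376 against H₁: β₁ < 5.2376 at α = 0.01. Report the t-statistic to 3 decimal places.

t = -1.049

SE(b₁) = s/√Sₓₓ = 173.35/√5643 = 2.30764.
t = (2.8174 − 5.2376) / 2.30764 = -1.049.
df = n − 2 = 23.
One-sided p ≈ 0.1526, which is ≥ 0.01, so fail to reject H₀.
The data do not give significant evidence that the true slope on curing temperature is below 5.2376 MPa per unit.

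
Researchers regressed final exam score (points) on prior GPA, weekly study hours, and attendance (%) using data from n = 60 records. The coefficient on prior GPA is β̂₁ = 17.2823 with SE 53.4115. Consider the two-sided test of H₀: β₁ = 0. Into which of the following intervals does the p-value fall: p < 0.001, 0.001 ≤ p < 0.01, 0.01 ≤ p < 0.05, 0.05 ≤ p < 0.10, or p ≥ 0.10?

t = 17.2823 / 53.4115 = 0.324.
df = n − k − 1 = 60 − 3 − 1 = 56.
Two-sided p = 2·P(T_{56} > |t|) ≈ 0.7475.
So p ≥ 0.10.

p ≥ 0.10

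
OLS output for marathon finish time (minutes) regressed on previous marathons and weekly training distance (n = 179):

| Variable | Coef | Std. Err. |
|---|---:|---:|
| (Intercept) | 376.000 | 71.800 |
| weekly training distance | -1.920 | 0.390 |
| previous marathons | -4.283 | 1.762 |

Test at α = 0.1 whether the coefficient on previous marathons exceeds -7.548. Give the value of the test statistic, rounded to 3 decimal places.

t = 1.853

Read off: b = -4.283, SE = 1.762 for previous marathons.
H₀: β₁ = -7.548 vs H₁: β₁ > -7.548.
t = (-4.283 − (-7.548)) / 1.762 = 1.853.
df = n − k − 1 = 179 − 2 − 1 = 176.
One-sided p ≈ 0.0328, which is < 0.1, so reject H₀.
There is evidence that the true slope on previous marathons exceeds -7.548 minutes per unit, holding the other predictors fixed.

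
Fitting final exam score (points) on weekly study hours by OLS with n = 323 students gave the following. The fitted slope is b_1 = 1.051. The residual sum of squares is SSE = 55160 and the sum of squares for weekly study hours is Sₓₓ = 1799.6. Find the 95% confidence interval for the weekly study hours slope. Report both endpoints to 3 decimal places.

(0.443, 1.659)

MSE = SSE/(n − 2) = 55160/321 = 171.838.
SE(b_1) = √(MSE/Sₓₓ) = √(171.838/1799.6) = 0.309009.
df = n − 2 = 321.
t* = t_{0.025, 321} = 1.967382.
Margin = t* × SE = 1.967382 × 0.309009 = 0.60794.
CI: 1.051 ± 0.60794 → (0.443, 1.659).
With 95% confidence, each one-unit increase in weekly study hours is associated with a change of between 0.443 and 1.659 points in final exam score.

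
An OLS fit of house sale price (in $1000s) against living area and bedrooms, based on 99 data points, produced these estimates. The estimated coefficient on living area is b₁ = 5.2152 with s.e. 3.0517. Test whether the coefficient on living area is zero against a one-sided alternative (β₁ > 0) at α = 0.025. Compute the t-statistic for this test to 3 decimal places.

H₀: β₁ = 0 vs H₁: β₁ > 0.
t = (b₁ − β₁⁰)/SE = 5.2152 / 3.0517 = 1.709.
df = n − k − 1 = 99 − 2 − 1 = 96.
One-sided p ≈ 0.0453, which is ≥ 0.025, so fail to reject H₀.
The data do not give significant evidence that the true slope on living area is positive, holding the other predictors fixed.

t = 1.709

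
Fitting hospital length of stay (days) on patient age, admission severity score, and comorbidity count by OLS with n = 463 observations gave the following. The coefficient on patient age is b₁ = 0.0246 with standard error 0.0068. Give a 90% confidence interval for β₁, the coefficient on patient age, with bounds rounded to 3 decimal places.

(0.013, 0.036)

df = n − k − 1 = 463 − 3 − 1 = 459.
t* = t_{0.05, 459} = 1.64818.
Margin = t* × SE = 1.64818 × 0.0068 = 0.01121.
CI: 0.0246 ± 0.01121 → (0.013, 0.036).
With 90% confidence, each one-unit increase in patient age is associated with a change of between 0.013 and 0.036 days in hospital length of stay, holding the other predictors fixed.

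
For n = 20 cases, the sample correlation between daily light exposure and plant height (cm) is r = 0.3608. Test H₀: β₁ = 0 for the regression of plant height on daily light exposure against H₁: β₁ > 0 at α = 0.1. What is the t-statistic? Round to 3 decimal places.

t = r·√(n − 2)/√(1 − r²) = 0.3608·√18/√0.869823 = 1.641.
df = n − 2 = 18.
One-sided p ≈ 0.0590, which is < 0.1, so reject H₀.
There is evidence of a linear association between daily light exposure and plant height.

t = 1.641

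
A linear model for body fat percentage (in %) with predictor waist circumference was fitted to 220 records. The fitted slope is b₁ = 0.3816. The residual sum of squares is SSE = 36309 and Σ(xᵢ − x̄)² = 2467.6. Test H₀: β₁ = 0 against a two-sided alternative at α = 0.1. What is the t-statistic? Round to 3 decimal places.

MSE = SSE/(n − 2) = 36309/218 = 166.555.
SE(b₁) = √(MSE/Sₓₓ) = √(166.555/2467.6) = 0.259801.
t = 0.3816 / 0.259801 = 1.469.
df = n − 2 = 218.
Two-sided p ≈ 0.1433, which is ≥ 0.1, so fail to reject H₀.
The data do not give significant evidence of an association between waist circumference and body fat percentage.

t = 1.469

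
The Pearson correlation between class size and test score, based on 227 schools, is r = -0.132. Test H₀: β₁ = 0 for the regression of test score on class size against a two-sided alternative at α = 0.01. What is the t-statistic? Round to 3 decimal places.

t = r·√(n − 2)/√(1 − r²) = -0.132·√225/√0.982576 = -1.997.
df = n − 2 = 225.
Two-sided p ≈ 0.0470, which is ≥ 0.01, so fail to reject H₀.
The data do not give significant evidence of a linear association between class size and test score.

t = -1.997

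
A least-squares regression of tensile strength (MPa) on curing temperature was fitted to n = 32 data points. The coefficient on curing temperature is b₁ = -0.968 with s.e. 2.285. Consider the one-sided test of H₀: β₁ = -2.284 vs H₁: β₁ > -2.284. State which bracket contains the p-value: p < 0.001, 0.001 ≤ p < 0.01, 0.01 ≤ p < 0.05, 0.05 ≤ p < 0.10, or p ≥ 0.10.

p ≥ 0.10

t = (-0.968 − (-2.284)) / 2.285 = 0.576.
df = n − 2 = 32 − 2 = 30.
One-sided p = P(T_{30} > t) ≈ 0.2845.
So p ≥ 0.10.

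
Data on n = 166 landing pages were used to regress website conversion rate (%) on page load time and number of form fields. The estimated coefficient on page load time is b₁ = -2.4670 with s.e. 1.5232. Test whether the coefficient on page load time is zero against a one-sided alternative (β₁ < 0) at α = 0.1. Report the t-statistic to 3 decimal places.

H₀: β₁ = 0 vs H₁: β₁ < 0.
t = (b₁ − β₁⁰)/SE = -2.4670 / 1.5232 = -1.620.
df = n − k − 1 = 166 − 2 − 1 = 163.
One-sided p ≈ 0.0536, which is < 0.1, so reject H₀.
There is evidence that the true slope on page load time is negative, holding the other predictors fixed.

t = -1.620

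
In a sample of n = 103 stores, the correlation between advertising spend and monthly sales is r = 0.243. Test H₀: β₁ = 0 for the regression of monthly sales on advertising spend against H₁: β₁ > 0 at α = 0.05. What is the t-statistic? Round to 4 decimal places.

t = 2.5176

t = r·√(n − 2)/√(1 − r²) = 0.243·√101/√0.940951 = 2.5176.
df = n − 2 = 101.
One-sided p ≈ 0.0067, which is < 0.05, so reject H₀.
There is evidence of a linear association between advertising spend and monthly sales.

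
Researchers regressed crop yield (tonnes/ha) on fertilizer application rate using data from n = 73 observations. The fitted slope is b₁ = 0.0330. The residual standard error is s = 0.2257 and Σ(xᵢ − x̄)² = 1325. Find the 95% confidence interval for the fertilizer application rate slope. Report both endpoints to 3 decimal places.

SE(b₁) = s/√Sₓₓ = 0.2257/√1325 = 0.00620046.
df = n − 2 = 71.
t* = t_{0.025, 71} = 1.993943.
Margin = t* × SE = 1.993943 × 0.00620046 = 0.01236.
CI: 0.0330 ± 0.01236 → (0.021, 0.045).
With 95% confidence, each one-unit increase in fertilizer application rate is associated with a change of between 0.021 and 0.045 tonnes/ha in crop yield.

(0.021, 0.045)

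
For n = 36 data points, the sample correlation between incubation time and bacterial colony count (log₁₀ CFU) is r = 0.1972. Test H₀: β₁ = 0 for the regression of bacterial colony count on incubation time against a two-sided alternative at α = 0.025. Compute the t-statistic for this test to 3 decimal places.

t = 1.173

t = r·√(n − 2)/√(1 − r²) = 0.1972·√34/√0.961112 = 1.173.
df = n − 2 = 34.
Two-sided p ≈ 0.2490, which is ≥ 0.025, so fail to reject H₀.
The data do not give significant evidence of a linear association between incubation time and bacterial colony count.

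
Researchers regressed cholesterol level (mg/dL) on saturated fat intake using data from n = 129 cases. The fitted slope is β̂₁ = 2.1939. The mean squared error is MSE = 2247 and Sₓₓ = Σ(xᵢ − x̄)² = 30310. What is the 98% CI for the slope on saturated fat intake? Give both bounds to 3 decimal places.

SE(β̂₁) = √(MSE/Sₓₓ) = √(2247/30310) = 0.272276.
df = n − 2 = 127.
t* = t_{0.01, 127} = 2.356069.
Margin = t* × SE = 2.356069 × 0.272276 = 0.64150.
CI: 2.1939 ± 0.64150 → (1.552, 2.835).
With 98% confidence, each one-unit increase in saturated fat intake is associated with a change of between 1.552 and 2.835 mg/dL in cholesterol level.

(1.552, 2.835)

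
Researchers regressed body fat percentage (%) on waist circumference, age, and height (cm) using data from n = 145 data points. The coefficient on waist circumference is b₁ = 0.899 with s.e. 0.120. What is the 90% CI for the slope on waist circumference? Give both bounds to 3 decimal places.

df = n − k − 1 = 145 − 3 − 1 = 141.
t* = t_{0.05, 141} = 1.655732.
Margin = t* × SE = 1.655732 × 0.120 = 0.19869.
CI: 0.899 ± 0.19869 → (0.700, 1.098).
With 90% confidence, each one-unit increase in waist circumference is associated with a change of between 0.700 and 1.098 % in body fat percentage, holding the other predictors fixed.

(0.700, 1.098)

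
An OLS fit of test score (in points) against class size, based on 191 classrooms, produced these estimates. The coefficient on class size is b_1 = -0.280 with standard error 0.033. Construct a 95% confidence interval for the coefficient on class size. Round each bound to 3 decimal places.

(-0.345, -0.215)

df = n − 2 = 191 − 2 = 189.
t* = t_{0.025, 189} = 1.972595.
Margin = t* × SE = 1.972595 × 0.033 = 0.06510.
CI: -0.280 ± 0.06510 → (-0.345, -0.215).
With 95% confidence, each one-unit increase in class size is associated with a change of between -0.345 and -0.215 points in test score.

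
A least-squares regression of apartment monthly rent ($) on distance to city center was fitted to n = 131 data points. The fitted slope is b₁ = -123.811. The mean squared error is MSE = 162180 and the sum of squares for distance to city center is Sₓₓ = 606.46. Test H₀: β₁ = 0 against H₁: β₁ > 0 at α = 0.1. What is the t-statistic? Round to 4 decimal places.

SE(b₁) = √(MSE/Sₓₓ) = √(162180/606.46) = 16.353.
t = -123.811 / 16.353 = -7.5711.
df = n − 2 = 129.
One-sided p ≈ 1.0000, which is ≥ 0.1, so fail to reject H₀.
The data do not give significant evidence that the true slope on distance to city center is positive.

t = -7.5711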